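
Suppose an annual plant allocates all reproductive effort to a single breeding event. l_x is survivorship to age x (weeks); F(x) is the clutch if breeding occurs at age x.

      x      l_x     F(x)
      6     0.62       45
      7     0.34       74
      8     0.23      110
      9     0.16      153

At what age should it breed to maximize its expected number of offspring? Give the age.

6

Expected offspring if breeding at age x = l_x × F(x):
  age 6: 0.62 × 45 = 27.900
  age 7: 0.34 × 74 = 25.160
  age 8: 0.23 × 110 = 25.300
  age 9: 0.16 × 153 = 24.480
Maximum at age 6 (27.900).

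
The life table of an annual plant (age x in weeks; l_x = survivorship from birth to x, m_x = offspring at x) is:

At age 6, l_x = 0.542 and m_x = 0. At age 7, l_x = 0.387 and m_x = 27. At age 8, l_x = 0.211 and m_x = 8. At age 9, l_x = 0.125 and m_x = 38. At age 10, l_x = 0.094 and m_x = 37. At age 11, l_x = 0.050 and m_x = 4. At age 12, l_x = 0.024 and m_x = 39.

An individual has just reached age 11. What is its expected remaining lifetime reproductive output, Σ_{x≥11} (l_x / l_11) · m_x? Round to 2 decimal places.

l_11 = 0.050. Conditional survival from age 11 to x is l_x / l_11.
  x=11: (0.050/0.050) × 4 = 4.0000
  x=12: (0.024/0.050) × 39 = 18.7200
Sum = 4.0000 + 18.7200 = 22.7200

22.72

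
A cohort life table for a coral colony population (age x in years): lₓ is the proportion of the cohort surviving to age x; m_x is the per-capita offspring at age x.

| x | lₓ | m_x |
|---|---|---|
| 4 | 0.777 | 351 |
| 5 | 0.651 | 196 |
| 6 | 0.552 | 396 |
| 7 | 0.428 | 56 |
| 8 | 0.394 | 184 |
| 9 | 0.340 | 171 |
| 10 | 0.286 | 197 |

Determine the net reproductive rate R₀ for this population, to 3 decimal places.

829.861

R₀ = Σ lₓ m_x:
  age 4: 0.777 × 351 = 272.7270
  age 5: 0.651 × 196 = 127.5960
  age 6: 0.552 × 396 = 218.5920
  age 7: 0.428 × 56 = 23.9680
  age 8: 0.394 × 184 = 72.4960
  age 9: 0.340 × 171 = 58.1400
  age 10: 0.286 × 197 = 56.3420
R₀ = 272.7270 + 127.5960 + 218.5920 + 23.9680 + 72.4960 + 58.1400 + 56.3420 = 829.8610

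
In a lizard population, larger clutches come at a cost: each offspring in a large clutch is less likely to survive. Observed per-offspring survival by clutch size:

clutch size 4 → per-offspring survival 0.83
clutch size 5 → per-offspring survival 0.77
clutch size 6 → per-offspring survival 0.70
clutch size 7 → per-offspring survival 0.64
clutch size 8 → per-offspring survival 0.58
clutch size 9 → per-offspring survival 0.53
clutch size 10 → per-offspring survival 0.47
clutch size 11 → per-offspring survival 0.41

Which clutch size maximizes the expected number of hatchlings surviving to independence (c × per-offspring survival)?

9

Expected hatchlings surviving to independence = c × s(c):
  c=4: 4 × 0.83 = 3.320
  c=5: 5 × 0.77 = 3.850
  c=6: 6 × 0.70 = 4.200
  c=7: 7 × 0.64 = 4.480
  c=8: 8 × 0.58 = 4.640
  c=9: 9 × 0.53 = 4.770
  c=10: 10 × 0.47 = 4.700
  c=11: 11 × 0.41 = 4.510
Maximum at c = 9 (4.770 hatchlings surviving to independence).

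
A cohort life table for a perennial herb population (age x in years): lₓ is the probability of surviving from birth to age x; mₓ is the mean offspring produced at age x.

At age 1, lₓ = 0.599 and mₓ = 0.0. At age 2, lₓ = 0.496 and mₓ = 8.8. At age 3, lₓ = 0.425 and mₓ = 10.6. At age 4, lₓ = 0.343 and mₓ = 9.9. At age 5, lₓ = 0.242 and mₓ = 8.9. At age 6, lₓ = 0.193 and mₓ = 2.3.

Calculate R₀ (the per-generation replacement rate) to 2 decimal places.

R₀ = Σ lₓ mₓ:
  age 1: 0.599 × 0.0 = 0.0000
  age 2: 0.496 × 8.8 = 4.3648
  age 3: 0.425 × 10.6 = 4.5050
  age 4: 0.343 × 9.9 = 3.3957
  age 5: 0.242 × 8.9 = 2.1538
  age 6: 0.193 × 2.3 = 0.4439
R₀ = 0.0000 + 4.3648 + 4.5050 + 3.3957 + 2.1538 + 0.4439 = 14.8632

14.86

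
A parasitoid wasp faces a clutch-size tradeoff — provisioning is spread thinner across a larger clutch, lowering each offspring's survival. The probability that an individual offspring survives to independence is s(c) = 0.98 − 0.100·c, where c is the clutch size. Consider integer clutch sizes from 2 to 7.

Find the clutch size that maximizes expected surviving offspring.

5

Expected surviving offspring = c × s(c):
  c=2: 2 × 0.780 = 1.560
  c=3: 3 × 0.680 = 2.040
  c=4: 4 × 0.580 = 2.320
  c=5: 5 × 0.480 = 2.400
  c=6: 6 × 0.380 = 2.280
  c=7: 7 × 0.280 = 1.960
Maximum at c = 5 (2.400 surviving offspring).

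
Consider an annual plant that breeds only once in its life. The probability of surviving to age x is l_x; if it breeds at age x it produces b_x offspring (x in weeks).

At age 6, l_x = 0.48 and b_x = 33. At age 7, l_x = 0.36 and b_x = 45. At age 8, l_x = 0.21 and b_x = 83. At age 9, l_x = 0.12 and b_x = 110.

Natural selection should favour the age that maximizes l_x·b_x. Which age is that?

Expected offspring if breeding at age x = l_x × b_x:
  age 6: 0.48 × 33 = 15.840
  age 7: 0.36 × 45 = 16.200
  age 8: 0.21 × 83 = 17.430
  age 9: 0.12 × 110 = 13.200
Maximum at age 8 (17.430).

8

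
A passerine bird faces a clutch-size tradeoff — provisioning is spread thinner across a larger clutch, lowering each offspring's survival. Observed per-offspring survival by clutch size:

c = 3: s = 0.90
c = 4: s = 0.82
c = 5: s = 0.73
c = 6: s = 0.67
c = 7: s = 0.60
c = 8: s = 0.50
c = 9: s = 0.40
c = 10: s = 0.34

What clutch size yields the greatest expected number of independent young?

7

Expected independent young = c × s(c):
  c=3: 3 × 0.90 = 2.700
  c=4: 4 × 0.82 = 3.280
  c=5: 5 × 0.73 = 3.650
  c=6: 6 × 0.67 = 4.020
  c=7: 7 × 0.60 = 4.200
  c=8: 8 × 0.50 = 4.000
  c=9: 9 × 0.40 = 3.600
  c=10: 10 × 0.34 = 3.400
Maximum at c = 7 (4.200 independent young).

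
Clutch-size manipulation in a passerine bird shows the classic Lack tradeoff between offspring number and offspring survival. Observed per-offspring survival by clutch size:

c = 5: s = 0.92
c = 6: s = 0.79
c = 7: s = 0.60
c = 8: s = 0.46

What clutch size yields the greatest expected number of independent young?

Expected independent young = c × s(c):
  c=5: 5 × 0.92 = 4.600
  c=6: 6 × 0.79 = 4.740
  c=7: 7 × 0.60 = 4.200
  c=8: 8 × 0.46 = 3.680
Maximum at c = 6 (4.740 independent young).

6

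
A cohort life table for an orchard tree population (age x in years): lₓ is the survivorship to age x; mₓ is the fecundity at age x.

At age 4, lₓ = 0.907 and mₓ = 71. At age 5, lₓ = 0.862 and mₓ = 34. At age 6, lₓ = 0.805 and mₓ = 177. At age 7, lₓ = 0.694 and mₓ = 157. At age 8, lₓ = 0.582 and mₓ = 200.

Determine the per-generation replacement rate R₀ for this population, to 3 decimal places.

R₀ = Σ lₓ mₓ:
  age 4: 0.907 × 71 = 64.3970
  age 5: 0.862 × 34 = 29.3080
  age 6: 0.805 × 177 = 142.4850
  age 7: 0.694 × 157 = 108.9580
  age 8: 0.582 × 200 = 116.4000
R₀ = 64.3970 + 29.3080 + 142.4850 + 108.9580 + 116.4000 = 461.5480

461.548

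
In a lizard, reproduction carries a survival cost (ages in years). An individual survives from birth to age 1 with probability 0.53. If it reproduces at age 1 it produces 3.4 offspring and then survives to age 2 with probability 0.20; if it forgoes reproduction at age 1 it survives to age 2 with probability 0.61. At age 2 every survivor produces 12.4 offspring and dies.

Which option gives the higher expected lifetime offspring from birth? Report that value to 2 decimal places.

4.01

breed at age 1: R₀ = 0.53 × (3.4 + 0.20 × 12.4) = 0.53 × 5.8800 = 3.1164
delay to age 2: R₀ = 0.53 × (0.61 × 12.4) = 0.53 × 7.5640 = 4.0089
Higher: delay to age 2 (4.0089).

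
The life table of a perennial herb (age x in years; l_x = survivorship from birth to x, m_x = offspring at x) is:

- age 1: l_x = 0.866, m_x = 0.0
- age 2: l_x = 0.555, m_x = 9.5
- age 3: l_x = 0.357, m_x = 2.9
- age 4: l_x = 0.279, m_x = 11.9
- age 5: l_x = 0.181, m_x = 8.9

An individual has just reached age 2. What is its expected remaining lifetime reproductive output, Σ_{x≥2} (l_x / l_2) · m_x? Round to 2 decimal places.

l_2 = 0.555. Conditional survival from age 2 to x is l_x / l_2.
  x=2: (0.555/0.555) × 9.5 = 9.5000
  x=3: (0.357/0.555) × 2.9 = 1.8654
  x=4: (0.279/0.555) × 11.9 = 5.9822
  x=5: (0.181/0.555) × 8.9 = 2.9025
Sum = 9.5000 + 1.8654 + 5.9822 + 2.9025 = 20.2501

20.25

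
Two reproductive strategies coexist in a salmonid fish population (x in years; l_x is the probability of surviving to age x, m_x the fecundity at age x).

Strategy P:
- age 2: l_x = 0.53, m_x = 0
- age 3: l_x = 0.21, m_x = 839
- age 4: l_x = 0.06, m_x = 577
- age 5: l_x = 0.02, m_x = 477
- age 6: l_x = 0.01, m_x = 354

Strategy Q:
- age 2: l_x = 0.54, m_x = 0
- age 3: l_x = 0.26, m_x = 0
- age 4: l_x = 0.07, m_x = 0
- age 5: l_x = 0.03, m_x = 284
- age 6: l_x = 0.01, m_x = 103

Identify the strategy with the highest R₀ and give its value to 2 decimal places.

Strategy P: R₀ = 0.53×0 + 0.21×839 + 0.06×577 + 0.02×477 + 0.01×354 = 223.8900
Strategy Q: R₀ = 0.54×0 + 0.26×0 + 0.07×0 + 0.03×284 + 0.01×103 = 9.5500
Highest R₀: strategy P with 223.8900.

223.89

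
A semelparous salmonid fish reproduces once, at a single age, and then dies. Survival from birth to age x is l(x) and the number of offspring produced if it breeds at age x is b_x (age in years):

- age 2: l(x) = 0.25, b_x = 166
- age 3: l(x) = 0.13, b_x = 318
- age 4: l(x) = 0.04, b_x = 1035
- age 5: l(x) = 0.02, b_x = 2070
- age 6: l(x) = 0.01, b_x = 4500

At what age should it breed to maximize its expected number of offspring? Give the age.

Expected offspring if breeding at age x = l(x) × b_x:
  age 2: 0.25 × 166 = 41.500
  age 3: 0.13 × 318 = 41.340
  age 4: 0.04 × 1035 = 41.400
  age 5: 0.02 × 2070 = 41.400
  age 6: 0.01 × 4500 = 45.000
Maximum at age 6 (45.000).

6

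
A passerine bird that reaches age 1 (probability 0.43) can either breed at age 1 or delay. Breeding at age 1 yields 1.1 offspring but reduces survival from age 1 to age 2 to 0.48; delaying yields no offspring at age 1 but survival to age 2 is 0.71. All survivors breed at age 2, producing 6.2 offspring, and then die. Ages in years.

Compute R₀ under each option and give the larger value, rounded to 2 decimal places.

breed at age 1: R₀ = 0.43 × (1.1 + 0.48 × 6.2) = 0.43 × 4.0760 = 1.7527
delay to age 2: R₀ = 0.43 × (0.71 × 6.2) = 0.43 × 4.4020 = 1.8929
Higher: delay to age 2 (1.8929).

1.89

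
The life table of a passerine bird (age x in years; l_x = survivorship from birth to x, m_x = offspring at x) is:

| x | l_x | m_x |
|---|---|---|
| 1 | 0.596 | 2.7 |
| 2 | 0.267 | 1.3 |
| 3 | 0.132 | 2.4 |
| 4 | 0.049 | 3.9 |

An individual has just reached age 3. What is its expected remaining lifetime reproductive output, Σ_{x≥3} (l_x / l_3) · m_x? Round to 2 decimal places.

l_3 = 0.132. Conditional survival from age 3 to x is l_x / l_3.
  x=3: (0.132/0.132) × 2.4 = 2.4000
  x=4: (0.049/0.132) × 3.9 = 1.4477
Sum = 2.4000 + 1.4477 = 3.8477

3.85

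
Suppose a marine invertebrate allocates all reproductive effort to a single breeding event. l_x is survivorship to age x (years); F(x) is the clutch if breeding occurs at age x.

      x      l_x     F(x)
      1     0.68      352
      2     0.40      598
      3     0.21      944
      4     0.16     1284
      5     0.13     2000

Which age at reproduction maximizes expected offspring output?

Expected offspring if breeding at age x = l_x × F(x):
  age 1: 0.68 × 352 = 239.360
  age 2: 0.40 × 598 = 239.200
  age 3: 0.21 × 944 = 198.240
  age 4: 0.16 × 1284 = 205.440
  age 5: 0.13 × 2000 = 260.000
Maximum at age 5 (260.000).

5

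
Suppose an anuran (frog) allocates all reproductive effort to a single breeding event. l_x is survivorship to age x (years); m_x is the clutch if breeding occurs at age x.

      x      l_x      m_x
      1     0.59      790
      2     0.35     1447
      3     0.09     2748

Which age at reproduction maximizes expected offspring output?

2

Expected offspring if breeding at age x = l_x × m_x:
  age 1: 0.59 × 790 = 466.100
  age 2: 0.35 × 1447 = 506.450
  age 3: 0.09 × 2748 = 247.320
Maximum at age 2 (506.450).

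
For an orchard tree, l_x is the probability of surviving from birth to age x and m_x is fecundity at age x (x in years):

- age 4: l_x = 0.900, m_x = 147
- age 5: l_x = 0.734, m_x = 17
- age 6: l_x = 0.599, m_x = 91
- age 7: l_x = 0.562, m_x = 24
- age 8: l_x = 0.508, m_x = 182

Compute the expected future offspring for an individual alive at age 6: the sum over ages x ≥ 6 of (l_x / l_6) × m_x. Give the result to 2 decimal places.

267.87

l_6 = 0.599. Conditional survival from age 6 to x is l_x / l_6.
  x=6: (0.599/0.599) × 91 = 91.0000
  x=7: (0.562/0.599) × 24 = 22.5175
  x=8: (0.508/0.599) × 182 = 154.3506
Sum = 91.0000 + 22.5175 + 154.3506 = 267.8681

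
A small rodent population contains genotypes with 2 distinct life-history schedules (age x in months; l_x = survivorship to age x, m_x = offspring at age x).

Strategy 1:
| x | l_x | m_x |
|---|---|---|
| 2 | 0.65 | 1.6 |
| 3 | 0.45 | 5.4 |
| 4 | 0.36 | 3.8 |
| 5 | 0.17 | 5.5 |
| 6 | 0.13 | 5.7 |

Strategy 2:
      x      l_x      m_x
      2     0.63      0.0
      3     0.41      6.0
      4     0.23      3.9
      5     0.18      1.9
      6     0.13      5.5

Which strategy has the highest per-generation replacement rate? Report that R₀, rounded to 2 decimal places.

Strategy 1: R₀ = 0.65×1.6 + 0.45×5.4 + 0.36×3.8 + 0.17×5.5 + 0.13×5.7 = 6.5140
Strategy 2: R₀ = 0.63×0.0 + 0.41×6.0 + 0.23×3.9 + 0.18×1.9 + 0.13×5.5 = 4.4140
Highest R₀: strategy 1 with 6.5140.

6.51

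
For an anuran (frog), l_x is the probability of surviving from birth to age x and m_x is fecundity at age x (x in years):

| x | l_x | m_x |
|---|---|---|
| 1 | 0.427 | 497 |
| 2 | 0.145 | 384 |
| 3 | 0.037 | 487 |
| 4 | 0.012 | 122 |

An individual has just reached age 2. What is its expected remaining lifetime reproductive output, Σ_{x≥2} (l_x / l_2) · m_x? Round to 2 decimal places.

l_2 = 0.145. Conditional survival from age 2 to x is l_x / l_2.
  x=2: (0.145/0.145) × 384 = 384.0000
  x=3: (0.037/0.145) × 487 = 124.2690
  x=4: (0.012/0.145) × 122 = 10.0966
Sum = 384.0000 + 124.2690 + 10.0966 = 518.3655

518.37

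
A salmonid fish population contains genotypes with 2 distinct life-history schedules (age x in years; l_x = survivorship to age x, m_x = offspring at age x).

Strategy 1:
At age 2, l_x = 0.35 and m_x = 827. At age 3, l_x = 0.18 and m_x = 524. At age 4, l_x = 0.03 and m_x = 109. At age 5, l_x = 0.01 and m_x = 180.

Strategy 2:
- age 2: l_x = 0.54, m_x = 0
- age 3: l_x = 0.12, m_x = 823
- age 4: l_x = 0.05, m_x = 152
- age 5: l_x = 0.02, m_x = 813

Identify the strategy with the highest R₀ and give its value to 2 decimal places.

388.84

Strategy 1: R₀ = 0.35×827 + 0.18×524 + 0.03×109 + 0.01×180 = 388.8400
Strategy 2: R₀ = 0.54×0 + 0.12×823 + 0.05×152 + 0.02×813 = 122.6200
Highest R₀: strategy 1 with 388.8400.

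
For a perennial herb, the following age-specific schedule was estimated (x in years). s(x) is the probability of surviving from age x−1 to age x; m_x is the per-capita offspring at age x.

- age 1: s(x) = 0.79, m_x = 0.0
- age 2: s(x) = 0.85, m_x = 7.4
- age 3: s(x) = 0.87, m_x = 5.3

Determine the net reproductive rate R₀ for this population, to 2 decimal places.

8.07

Survivorship from birth: l_x = s_1·s_2·…·s_x.
  l_1 = 0.79000
  l_2 = 0.67150
  l_3 = 0.58420
R₀ = Σ l_x m_x:
  age 1: 0.79000 × 0.0 = 0.0000
  age 2: 0.67150 × 7.4 = 4.9691
  age 3: 0.58420 × 5.3 = 3.0963
R₀ = 0.0000 + 4.9691 + 3.0963 = 8.0654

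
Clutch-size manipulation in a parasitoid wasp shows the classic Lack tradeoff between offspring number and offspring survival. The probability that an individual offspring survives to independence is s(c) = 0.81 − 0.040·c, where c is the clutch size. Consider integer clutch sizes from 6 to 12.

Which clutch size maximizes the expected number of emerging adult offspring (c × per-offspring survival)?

Expected emerging adult offspring = c × s(c):
  c=6: 6 × 0.570 = 3.420
  c=7: 7 × 0.530 = 3.710
  c=8: 8 × 0.490 = 3.920
  c=9: 9 × 0.450 = 4.050
  c=10: 10 × 0.410 = 4.100
  c=11: 11 × 0.370 = 4.070
  c=12: 12 × 0.330 = 3.960
Maximum at c = 10 (4.100 emerging adult offspring).

10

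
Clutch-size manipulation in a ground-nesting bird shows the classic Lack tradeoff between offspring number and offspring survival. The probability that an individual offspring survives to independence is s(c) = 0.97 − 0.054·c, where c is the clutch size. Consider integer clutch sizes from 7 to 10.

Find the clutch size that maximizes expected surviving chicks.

Expected surviving chicks = c × s(c):
  c=7: 7 × 0.592 = 4.144
  c=8: 8 × 0.538 = 4.304
  c=9: 9 × 0.484 = 4.356
  c=10: 10 × 0.430 = 4.300
Maximum at c = 9 (4.356 surviving chicks).

9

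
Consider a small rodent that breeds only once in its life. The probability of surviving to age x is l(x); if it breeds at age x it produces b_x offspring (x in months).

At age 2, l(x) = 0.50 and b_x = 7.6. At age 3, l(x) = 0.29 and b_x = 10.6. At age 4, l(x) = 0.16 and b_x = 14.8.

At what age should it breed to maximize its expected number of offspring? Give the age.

Expected offspring if breeding at age x = l(x) × b_x:
  age 2: 0.50 × 7.6 = 3.800
  age 3: 0.29 × 10.6 = 3.074
  age 4: 0.16 × 14.8 = 2.368
Maximum at age 2 (3.800).

2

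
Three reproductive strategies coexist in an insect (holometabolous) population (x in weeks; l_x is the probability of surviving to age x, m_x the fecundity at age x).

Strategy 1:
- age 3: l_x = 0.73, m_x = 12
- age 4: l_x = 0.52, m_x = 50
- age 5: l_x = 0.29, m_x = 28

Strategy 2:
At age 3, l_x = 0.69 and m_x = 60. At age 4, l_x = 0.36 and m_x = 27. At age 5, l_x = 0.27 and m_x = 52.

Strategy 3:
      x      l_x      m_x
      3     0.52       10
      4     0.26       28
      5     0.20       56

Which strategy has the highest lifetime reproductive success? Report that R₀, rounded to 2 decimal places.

Strategy 1: R₀ = 0.73×12 + 0.52×50 + 0.29×28 = 42.8800
Strategy 2: R₀ = 0.69×60 + 0.36×27 + 0.27×52 = 65.1600
Strategy 3: R₀ = 0.52×10 + 0.26×28 + 0.20×56 = 23.6800
Highest R₀: strategy 2 with 65.1600.

65.16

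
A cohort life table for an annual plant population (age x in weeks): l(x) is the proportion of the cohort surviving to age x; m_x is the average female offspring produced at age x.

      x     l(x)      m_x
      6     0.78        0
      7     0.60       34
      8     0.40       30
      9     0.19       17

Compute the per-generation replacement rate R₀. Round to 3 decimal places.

35.630

R₀ = Σ l(x) m_x:
  age 6: 0.78 × 0 = 0.0000
  age 7: 0.60 × 34 = 20.4000
  age 8: 0.40 × 30 = 12.0000
  age 9: 0.19 × 17 = 3.2300
R₀ = 0.0000 + 20.4000 + 12.0000 + 3.2300 = 35.6300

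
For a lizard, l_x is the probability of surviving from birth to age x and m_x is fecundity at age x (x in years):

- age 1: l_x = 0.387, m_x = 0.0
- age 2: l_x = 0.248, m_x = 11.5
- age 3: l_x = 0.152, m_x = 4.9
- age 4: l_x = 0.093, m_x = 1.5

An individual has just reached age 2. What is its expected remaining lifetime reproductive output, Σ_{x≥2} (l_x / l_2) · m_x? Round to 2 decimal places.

15.07

l_2 = 0.248. Conditional survival from age 2 to x is l_x / l_2.
  x=2: (0.248/0.248) × 11.5 = 11.5000
  x=3: (0.152/0.248) × 4.9 = 3.0032
  x=4: (0.093/0.248) × 1.5 = 0.5625
Sum = 11.5000 + 3.0032 + 0.5625 = 15.0657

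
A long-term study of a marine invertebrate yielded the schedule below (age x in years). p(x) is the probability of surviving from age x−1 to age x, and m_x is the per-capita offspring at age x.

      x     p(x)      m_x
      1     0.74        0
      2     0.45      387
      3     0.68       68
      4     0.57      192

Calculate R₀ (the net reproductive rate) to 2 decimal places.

169.05

Survivorship from birth: l_x = p_1·p_2·…·p_x.
  l_1 = 0.74000
  l_2 = 0.33300
  l_3 = 0.22644
  l_4 = 0.12907
R₀ = Σ l_x m_x:
  age 1: 0.74000 × 0 = 0.0000
  age 2: 0.33300 × 387 = 128.8710
  age 3: 0.22644 × 68 = 15.3979
  age 4: 0.12907 × 192 = 24.7814
R₀ = 0.0000 + 128.8710 + 15.3979 + 24.7814 = 169.0504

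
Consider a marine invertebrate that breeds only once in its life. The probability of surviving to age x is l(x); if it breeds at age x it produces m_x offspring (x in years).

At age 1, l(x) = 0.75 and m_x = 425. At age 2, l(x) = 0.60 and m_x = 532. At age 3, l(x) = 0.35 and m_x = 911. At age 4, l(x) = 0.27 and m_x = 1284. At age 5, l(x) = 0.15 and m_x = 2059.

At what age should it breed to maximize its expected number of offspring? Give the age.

4

Expected offspring if breeding at age x = l(x) × m_x:
  age 1: 0.75 × 425 = 318.750
  age 2: 0.60 × 532 = 319.200
  age 3: 0.35 × 911 = 318.850
  age 4: 0.27 × 1284 = 346.680
  age 5: 0.15 × 2059 = 308.850
Maximum at age 4 (346.680).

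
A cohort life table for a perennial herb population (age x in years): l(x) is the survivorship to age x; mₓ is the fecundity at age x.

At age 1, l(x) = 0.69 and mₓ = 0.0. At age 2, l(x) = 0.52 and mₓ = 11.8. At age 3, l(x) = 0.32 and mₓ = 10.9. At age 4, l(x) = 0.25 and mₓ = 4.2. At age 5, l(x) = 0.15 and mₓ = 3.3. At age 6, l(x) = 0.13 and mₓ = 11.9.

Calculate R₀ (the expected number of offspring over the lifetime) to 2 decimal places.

R₀ = Σ l(x) mₓ:
  age 1: 0.69 × 0.0 = 0.0000
  age 2: 0.52 × 11.8 = 6.1360
  age 3: 0.32 × 10.9 = 3.4880
  age 4: 0.25 × 4.2 = 1.0500
  age 5: 0.15 × 3.3 = 0.4950
  age 6: 0.13 × 11.9 = 1.5470
R₀ = 0.0000 + 6.1360 + 3.4880 + 1.0500 + 0.4950 + 1.5470 = 12.7160

12.72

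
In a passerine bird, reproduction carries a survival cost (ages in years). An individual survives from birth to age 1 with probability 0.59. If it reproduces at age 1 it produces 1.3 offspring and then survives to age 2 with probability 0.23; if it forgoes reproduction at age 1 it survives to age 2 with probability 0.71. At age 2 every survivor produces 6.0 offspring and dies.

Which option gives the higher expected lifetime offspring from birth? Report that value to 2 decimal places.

2.51

breed at age 1: R₀ = 0.59 × (1.3 + 0.23 × 6.0) = 0.59 × 2.6800 = 1.5812
delay to age 2: R₀ = 0.59 × (0.71 × 6.0) = 0.59 × 4.2600 = 2.5134
Higher: delay to age 2 (2.5134).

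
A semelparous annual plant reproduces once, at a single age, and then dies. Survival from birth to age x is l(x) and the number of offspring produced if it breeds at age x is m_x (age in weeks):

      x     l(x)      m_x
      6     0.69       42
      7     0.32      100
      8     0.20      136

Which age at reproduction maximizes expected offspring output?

7

Expected offspring if breeding at age x = l(x) × m_x:
  age 6: 0.69 × 42 = 28.980
  age 7: 0.32 × 100 = 32.000
  age 8: 0.20 × 136 = 27.200
Maximum at age 7 (32.000).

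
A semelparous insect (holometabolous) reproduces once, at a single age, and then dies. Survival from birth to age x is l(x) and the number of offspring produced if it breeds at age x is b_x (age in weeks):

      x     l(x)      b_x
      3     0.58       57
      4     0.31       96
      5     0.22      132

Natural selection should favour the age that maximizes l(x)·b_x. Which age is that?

Expected offspring if breeding at age x = l(x) × b_x:
  age 3: 0.58 × 57 = 33.060
  age 4: 0.31 × 96 = 29.760
  age 5: 0.22 × 132 = 29.040
Maximum at age 3 (33.060).

3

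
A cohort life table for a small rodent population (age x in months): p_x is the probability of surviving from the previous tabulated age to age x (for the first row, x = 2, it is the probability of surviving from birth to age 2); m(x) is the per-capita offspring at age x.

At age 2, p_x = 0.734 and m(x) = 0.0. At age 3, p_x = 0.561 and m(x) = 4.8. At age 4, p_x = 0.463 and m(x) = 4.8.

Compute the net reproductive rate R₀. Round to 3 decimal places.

Survivorship from birth: l_x = p_2·p_3·…·p_x.
  l_2 = 0.73400
  l_3 = 0.41177
  l_4 = 0.19065
R₀ = Σ l_x m(x):
  age 2: 0.73400 × 0.0 = 0.0000
  age 3: 0.41177 × 4.8 = 1.9765
  age 4: 0.19065 × 4.8 = 0.9151
R₀ = 0.0000 + 1.9765 + 0.9151 = 2.8916

2.892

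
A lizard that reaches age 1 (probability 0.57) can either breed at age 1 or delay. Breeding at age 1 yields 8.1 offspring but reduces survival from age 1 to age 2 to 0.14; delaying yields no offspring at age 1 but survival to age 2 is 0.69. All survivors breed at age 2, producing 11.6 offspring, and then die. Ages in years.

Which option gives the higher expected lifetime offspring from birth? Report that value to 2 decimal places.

breed at age 1: R₀ = 0.57 × (8.1 + 0.14 × 11.6) = 0.57 × 9.7240 = 5.5427
delay to age 2: R₀ = 0.57 × (0.69 × 11.6) = 0.57 × 8.0040 = 4.5623
Higher: breed at age 1 (5.5427).

5.54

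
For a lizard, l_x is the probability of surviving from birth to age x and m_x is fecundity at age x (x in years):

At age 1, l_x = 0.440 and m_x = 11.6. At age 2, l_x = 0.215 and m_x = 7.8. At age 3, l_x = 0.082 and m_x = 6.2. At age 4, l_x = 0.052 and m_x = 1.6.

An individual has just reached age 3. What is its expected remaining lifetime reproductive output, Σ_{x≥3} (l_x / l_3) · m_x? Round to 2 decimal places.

7.21

l_3 = 0.082. Conditional survival from age 3 to x is l_x / l_3.
  x=3: (0.082/0.082) × 6.2 = 6.2000
  x=4: (0.052/0.082) × 1.6 = 1.0146
Sum = 6.2000 + 1.0146 = 7.2146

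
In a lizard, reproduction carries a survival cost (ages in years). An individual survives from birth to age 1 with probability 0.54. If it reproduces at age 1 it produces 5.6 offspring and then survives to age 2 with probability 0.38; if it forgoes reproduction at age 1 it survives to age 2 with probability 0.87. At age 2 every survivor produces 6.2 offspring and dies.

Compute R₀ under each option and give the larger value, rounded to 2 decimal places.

breed at age 1: R₀ = 0.54 × (5.6 + 0.38 × 6.2) = 0.54 × 7.9560 = 4.2962
delay to age 2: R₀ = 0.54 × (0.87 × 6.2) = 0.54 × 5.3940 = 2.9128
Higher: breed at age 1 (4.2962).

4.30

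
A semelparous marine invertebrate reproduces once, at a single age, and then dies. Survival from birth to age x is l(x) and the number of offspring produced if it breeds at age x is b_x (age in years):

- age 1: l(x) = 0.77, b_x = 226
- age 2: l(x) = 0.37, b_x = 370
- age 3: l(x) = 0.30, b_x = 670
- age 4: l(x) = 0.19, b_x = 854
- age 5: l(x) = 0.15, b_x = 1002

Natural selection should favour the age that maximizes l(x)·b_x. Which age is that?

3

Expected offspring if breeding at age x = l(x) × b_x:
  age 1: 0.77 × 226 = 174.020
  age 2: 0.37 × 370 = 136.900
  age 3: 0.30 × 670 = 201.000
  age 4: 0.19 × 854 = 162.260
  age 5: 0.15 × 1002 = 150.300
Maximum at age 3 (201.000).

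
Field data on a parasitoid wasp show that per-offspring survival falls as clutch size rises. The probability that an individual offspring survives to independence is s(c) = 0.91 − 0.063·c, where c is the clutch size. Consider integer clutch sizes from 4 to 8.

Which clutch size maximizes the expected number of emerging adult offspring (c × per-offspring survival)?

Expected emerging adult offspring = c × s(c):
  c=4: 4 × 0.658 = 2.632
  c=5: 5 × 0.595 = 2.975
  c=6: 6 × 0.532 = 3.192
  c=7: 7 × 0.469 = 3.283
  c=8: 8 × 0.406 = 3.248
Maximum at c = 7 (3.283 emerging adult offspring).

7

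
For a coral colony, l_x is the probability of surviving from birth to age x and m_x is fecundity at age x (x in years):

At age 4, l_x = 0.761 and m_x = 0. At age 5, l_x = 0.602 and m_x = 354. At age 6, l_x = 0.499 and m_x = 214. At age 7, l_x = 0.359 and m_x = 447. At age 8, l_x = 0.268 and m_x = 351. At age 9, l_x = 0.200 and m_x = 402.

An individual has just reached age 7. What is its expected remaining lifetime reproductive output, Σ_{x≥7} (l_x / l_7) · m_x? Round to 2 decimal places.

l_7 = 0.359. Conditional survival from age 7 to x is l_x / l_7.
  x=7: (0.359/0.359) × 447 = 447.0000
  x=8: (0.268/0.359) × 351 = 262.0279
  x=9: (0.200/0.359) × 402 = 223.9554
Sum = 447.0000 + 262.0279 + 223.9554 = 932.9833

932.98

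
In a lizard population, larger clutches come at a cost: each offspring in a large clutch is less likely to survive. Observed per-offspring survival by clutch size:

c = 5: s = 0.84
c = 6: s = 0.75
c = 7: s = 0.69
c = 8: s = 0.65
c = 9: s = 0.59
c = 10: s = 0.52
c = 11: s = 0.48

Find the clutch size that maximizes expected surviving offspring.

9

Expected surviving offspring = c × s(c):
  c=5: 5 × 0.84 = 4.200
  c=6: 6 × 0.75 = 4.500
  c=7: 7 × 0.69 = 4.830
  c=8: 8 × 0.65 = 5.200
  c=9: 9 × 0.59 = 5.310
  c=10: 10 × 0.52 = 5.200
  c=11: 11 × 0.48 = 5.280
Maximum at c = 9 (5.310 surviving offspring).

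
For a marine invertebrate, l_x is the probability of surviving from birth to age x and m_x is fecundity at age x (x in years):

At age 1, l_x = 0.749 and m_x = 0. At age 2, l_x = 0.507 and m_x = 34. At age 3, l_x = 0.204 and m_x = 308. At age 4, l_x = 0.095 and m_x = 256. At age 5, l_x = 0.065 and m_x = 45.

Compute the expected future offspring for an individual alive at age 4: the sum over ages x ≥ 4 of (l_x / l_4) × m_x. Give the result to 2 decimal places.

l_4 = 0.095. Conditional survival from age 4 to x is l_x / l_4.
  x=4: (0.095/0.095) × 256 = 256.0000
  x=5: (0.065/0.095) × 45 = 30.7895
Sum = 256.0000 + 30.7895 = 286.7895

286.79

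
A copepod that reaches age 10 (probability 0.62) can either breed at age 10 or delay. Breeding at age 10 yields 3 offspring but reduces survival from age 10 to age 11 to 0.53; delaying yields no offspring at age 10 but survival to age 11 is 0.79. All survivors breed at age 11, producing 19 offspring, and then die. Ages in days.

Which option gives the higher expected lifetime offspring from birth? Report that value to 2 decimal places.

breed at age 10: R₀ = 0.62 × (3 + 0.53 × 19) = 0.62 × 13.0700 = 8.1034
delay to age 11: R₀ = 0.62 × (0.79 × 19) = 0.62 × 15.0100 = 9.3062
Higher: delay to age 11 (9.3062).

9.31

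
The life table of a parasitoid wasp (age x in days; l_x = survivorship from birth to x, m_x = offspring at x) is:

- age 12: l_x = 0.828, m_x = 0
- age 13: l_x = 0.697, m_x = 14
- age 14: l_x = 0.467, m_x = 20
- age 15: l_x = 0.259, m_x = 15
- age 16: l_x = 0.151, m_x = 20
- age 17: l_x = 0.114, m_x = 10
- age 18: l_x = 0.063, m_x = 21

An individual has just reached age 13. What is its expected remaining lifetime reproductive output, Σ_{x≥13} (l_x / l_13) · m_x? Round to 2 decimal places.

40.84

l_13 = 0.697. Conditional survival from age 13 to x is l_x / l_13.
  x=13: (0.697/0.697) × 14 = 14.0000
  x=14: (0.467/0.697) × 20 = 13.4003
  x=15: (0.259/0.697) × 15 = 5.5739
  x=16: (0.151/0.697) × 20 = 4.3329
  x=17: (0.114/0.697) × 10 = 1.6356
  x=18: (0.063/0.697) × 21 = 1.8981
Sum = 14.0000 + 13.4003 + 5.5739 + 4.3329 + 1.6356 + 1.8981 = 40.8407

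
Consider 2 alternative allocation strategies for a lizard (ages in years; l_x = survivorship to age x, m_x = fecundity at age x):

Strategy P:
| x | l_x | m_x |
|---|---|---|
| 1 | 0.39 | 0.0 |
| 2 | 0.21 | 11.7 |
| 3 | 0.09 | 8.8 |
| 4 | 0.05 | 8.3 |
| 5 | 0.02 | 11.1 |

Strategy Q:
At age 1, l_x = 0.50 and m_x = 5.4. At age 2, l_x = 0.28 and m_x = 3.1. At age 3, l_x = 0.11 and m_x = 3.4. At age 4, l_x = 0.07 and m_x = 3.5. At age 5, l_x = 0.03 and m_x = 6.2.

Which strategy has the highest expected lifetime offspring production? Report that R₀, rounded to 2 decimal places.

Strategy P: R₀ = 0.39×0.0 + 0.21×11.7 + 0.09×8.8 + 0.05×8.3 + 0.02×11.1 = 3.8860
Strategy Q: R₀ = 0.50×5.4 + 0.28×3.1 + 0.11×3.4 + 0.07×3.5 + 0.03×6.2 = 4.3730
Highest R₀: strategy Q with 4.3730.

4.37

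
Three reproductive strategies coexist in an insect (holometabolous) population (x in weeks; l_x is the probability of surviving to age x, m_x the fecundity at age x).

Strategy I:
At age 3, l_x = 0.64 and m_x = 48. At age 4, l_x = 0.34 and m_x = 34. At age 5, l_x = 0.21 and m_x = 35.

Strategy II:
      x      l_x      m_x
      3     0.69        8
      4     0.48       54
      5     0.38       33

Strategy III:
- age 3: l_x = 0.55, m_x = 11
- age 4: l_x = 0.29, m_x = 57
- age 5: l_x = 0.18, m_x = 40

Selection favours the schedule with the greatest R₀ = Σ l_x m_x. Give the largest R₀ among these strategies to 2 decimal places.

Strategy I: R₀ = 0.64×48 + 0.34×34 + 0.21×35 = 49.6300
Strategy II: R₀ = 0.69×8 + 0.48×54 + 0.38×33 = 43.9800
Strategy III: R₀ = 0.55×11 + 0.29×57 + 0.18×40 = 29.7800
Highest R₀: strategy I with 49.6300.

49.63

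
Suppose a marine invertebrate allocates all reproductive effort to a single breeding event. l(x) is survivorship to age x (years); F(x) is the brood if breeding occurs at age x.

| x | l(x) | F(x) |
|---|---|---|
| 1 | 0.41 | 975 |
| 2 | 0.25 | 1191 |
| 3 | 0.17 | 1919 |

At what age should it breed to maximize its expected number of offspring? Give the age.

Expected offspring if breeding at age x = l(x) × F(x):
  age 1: 0.41 × 975 = 399.750
  age 2: 0.25 × 1191 = 297.750
  age 3: 0.17 × 1919 = 326.230
Maximum at age 1 (399.750).

1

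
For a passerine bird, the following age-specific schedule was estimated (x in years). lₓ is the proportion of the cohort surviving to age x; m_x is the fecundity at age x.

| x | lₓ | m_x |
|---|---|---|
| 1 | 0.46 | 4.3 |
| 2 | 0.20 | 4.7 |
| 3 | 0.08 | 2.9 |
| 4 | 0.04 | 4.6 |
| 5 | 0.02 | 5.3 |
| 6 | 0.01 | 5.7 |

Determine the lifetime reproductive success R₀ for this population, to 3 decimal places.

R₀ = Σ lₓ m_x:
  age 1: 0.46 × 4.3 = 1.9780
  age 2: 0.20 × 4.7 = 0.9400
  age 3: 0.08 × 2.9 = 0.2320
  age 4: 0.04 × 4.6 = 0.1840
  age 5: 0.02 × 5.3 = 0.1060
  age 6: 0.01 × 5.7 = 0.0570
R₀ = 1.9780 + 0.9400 + 0.2320 + 0.1840 + 0.1060 + 0.0570 = 3.4970

3.497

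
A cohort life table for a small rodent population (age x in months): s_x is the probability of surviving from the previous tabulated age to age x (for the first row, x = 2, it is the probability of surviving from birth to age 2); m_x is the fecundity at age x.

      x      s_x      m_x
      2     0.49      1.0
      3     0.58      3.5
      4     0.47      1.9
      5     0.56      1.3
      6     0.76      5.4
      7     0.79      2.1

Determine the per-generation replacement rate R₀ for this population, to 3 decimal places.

Survivorship from birth: l_x = s_2·s_3·…·s_x.
  l_2 = 0.49000
  l_3 = 0.28420
  l_4 = 0.13357
  l_5 = 0.07480
  l_6 = 0.05685
  l_7 = 0.04491
R₀ = Σ l_x m_x:
  age 2: 0.49000 × 1.0 = 0.4900
  age 3: 0.28420 × 3.5 = 0.9947
  age 4: 0.13357 × 1.9 = 0.2538
  age 5: 0.07480 × 1.3 = 0.0972
  age 6: 0.05685 × 5.4 = 0.3070
  age 7: 0.04491 × 2.1 = 0.0943
R₀ = 0.4900 + 0.9947 + 0.2538 + 0.0972 + 0.3070 + 0.0943 = 2.2370

2.237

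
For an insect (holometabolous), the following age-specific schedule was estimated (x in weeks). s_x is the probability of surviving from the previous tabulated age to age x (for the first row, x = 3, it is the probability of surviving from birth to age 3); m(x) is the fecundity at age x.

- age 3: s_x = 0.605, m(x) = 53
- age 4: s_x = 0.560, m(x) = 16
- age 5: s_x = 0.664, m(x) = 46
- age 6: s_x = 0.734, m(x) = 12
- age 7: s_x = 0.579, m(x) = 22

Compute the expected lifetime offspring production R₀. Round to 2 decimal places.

51.92

Survivorship from birth: l_x = s_3·s_4·…·s_x.
  l_3 = 0.60500
  l_4 = 0.33880
  l_5 = 0.22496
  l_6 = 0.16512
  l_7 = 0.09561
R₀ = Σ l_x m(x):
  age 3: 0.60500 × 53 = 32.0650
  age 4: 0.33880 × 16 = 5.4208
  age 5: 0.22496 × 46 = 10.3482
  age 6: 0.16512 × 12 = 1.9814
  age 7: 0.09561 × 22 = 2.1034
R₀ = 32.0650 + 5.4208 + 10.3482 + 1.9814 + 2.1034 = 51.9188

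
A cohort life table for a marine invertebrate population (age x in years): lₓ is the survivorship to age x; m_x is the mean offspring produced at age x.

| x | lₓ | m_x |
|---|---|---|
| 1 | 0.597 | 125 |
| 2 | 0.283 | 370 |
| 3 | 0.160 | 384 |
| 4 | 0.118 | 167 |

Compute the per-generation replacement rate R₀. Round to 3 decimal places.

260.481

R₀ = Σ lₓ m_x:
  age 1: 0.597 × 125 = 74.6250
  age 2: 0.283 × 370 = 104.7100
  age 3: 0.160 × 384 = 61.4400
  age 4: 0.118 × 167 = 19.7060
R₀ = 74.6250 + 104.7100 + 61.4400 + 19.7060 = 260.4810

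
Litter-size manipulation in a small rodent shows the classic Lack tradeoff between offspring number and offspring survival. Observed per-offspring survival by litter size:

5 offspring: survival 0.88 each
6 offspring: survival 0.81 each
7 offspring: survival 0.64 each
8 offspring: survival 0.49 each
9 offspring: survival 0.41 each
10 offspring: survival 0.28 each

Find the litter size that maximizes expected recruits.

6

Expected recruits = c × s(c):
  c=5: 5 × 0.88 = 4.400
  c=6: 6 × 0.81 = 4.860
  c=7: 7 × 0.64 = 4.480
  c=8: 8 × 0.49 = 3.920
  c=9: 9 × 0.41 = 3.690
  c=10: 10 × 0.28 = 2.800
Maximum at c = 6 (4.860 recruits).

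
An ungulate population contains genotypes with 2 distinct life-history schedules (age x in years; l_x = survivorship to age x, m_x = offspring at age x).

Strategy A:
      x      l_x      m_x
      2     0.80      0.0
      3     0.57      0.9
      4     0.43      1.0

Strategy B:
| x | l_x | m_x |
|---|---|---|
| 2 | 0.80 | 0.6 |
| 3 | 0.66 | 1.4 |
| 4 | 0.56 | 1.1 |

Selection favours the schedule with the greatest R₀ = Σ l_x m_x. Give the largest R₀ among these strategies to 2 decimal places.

Strategy A: R₀ = 0.80×0.0 + 0.57×0.9 + 0.43×1.0 = 0.9430
Strategy B: R₀ = 0.80×0.6 + 0.66×1.4 + 0.56×1.1 = 2.0200
Highest R₀: strategy B with 2.0200.

2.02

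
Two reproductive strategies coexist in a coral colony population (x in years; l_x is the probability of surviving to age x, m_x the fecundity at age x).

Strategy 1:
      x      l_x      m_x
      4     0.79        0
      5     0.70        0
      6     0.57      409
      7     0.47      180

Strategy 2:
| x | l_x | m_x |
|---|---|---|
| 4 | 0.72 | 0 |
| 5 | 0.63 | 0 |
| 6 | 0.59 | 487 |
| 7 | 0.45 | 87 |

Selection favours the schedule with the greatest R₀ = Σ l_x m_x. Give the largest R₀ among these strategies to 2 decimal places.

326.48

Strategy 1: R₀ = 0.79×0 + 0.70×0 + 0.57×409 + 0.47×180 = 317.7300
Strategy 2: R₀ = 0.72×0 + 0.63×0 + 0.59×487 + 0.45×87 = 326.4800
Highest R₀: strategy 2 with 326.4800.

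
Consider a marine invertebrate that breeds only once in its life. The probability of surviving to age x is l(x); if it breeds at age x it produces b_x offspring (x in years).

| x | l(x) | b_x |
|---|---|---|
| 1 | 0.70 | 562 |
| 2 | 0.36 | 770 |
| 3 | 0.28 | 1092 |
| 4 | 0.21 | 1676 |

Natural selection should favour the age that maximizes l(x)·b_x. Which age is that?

1

Expected offspring if breeding at age x = l(x) × b_x:
  age 1: 0.70 × 562 = 393.400
  age 2: 0.36 × 770 = 277.200
  age 3: 0.28 × 1092 = 305.760
  age 4: 0.21 × 1676 = 351.960
Maximum at age 1 (393.400).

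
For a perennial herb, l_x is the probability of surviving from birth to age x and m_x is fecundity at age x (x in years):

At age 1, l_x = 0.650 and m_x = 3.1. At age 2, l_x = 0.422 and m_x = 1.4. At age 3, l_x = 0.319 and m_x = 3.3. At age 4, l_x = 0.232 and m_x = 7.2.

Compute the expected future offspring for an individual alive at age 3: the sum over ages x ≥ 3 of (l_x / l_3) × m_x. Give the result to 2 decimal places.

8.54

l_3 = 0.319. Conditional survival from age 3 to x is l_x / l_3.
  x=3: (0.319/0.319) × 3.3 = 3.3000
  x=4: (0.232/0.319) × 7.2 = 5.2364
Sum = 3.3000 + 5.2364 = 8.5364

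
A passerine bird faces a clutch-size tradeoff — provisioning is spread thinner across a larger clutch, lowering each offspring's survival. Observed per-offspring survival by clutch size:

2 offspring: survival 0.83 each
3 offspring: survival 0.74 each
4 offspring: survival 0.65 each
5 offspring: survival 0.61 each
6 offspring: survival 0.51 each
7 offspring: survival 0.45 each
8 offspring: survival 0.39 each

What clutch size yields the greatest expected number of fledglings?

7

Expected fledglings = c × s(c):
  c=2: 2 × 0.83 = 1.660
  c=3: 3 × 0.74 = 2.220
  c=4: 4 × 0.65 = 2.600
  c=5: 5 × 0.61 = 3.050
  c=6: 6 × 0.51 = 3.060
  c=7: 7 × 0.45 = 3.150
  c=8: 8 × 0.39 = 3.120
Maximum at c = 7 (3.150 fledglings).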